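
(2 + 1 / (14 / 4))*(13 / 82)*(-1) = -104 / 287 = -0.36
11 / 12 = 0.92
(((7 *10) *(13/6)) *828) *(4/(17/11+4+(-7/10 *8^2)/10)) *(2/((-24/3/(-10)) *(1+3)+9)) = 77288.65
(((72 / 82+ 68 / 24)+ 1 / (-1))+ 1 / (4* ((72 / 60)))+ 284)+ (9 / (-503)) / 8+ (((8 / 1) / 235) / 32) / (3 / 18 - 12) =296180305984 / 1032284265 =286.92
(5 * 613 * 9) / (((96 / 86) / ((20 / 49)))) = 1976925 / 196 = 10086.35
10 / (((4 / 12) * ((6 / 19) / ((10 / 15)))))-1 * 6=57.33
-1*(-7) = 7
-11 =-11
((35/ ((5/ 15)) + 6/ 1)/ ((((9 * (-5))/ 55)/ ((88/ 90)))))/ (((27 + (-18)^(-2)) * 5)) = -214896/ 218725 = -0.98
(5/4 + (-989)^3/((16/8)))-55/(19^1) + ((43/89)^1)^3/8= -483680836.13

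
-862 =-862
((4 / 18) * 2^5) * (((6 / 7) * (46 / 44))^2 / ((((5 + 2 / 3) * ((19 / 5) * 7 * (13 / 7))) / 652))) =331111680 / 24895871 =13.30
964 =964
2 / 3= 0.67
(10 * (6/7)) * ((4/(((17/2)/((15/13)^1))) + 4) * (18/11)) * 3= 191.16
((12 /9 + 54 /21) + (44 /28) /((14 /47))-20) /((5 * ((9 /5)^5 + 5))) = -0.09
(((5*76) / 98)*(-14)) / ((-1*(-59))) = -0.92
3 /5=0.60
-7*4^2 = -112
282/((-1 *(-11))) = 282/11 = 25.64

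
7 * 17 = 119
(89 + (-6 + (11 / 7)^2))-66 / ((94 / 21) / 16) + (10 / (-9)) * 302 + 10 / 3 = -10004254 / 20727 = -482.67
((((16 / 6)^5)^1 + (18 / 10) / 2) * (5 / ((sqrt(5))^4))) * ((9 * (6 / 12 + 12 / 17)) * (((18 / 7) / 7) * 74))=500408239 / 62475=8009.74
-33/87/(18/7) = -77/522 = -0.15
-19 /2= -9.50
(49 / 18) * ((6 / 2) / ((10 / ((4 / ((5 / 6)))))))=3.92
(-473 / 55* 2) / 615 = -86 / 3075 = -0.03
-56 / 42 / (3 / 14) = -56 / 9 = -6.22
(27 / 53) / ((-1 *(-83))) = 27 / 4399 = 0.01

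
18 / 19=0.95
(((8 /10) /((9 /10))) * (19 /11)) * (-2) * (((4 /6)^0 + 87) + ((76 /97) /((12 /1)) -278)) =16802384 /28809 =583.23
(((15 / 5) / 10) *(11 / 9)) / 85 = 11 / 2550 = 0.00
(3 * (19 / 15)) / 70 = 19 / 350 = 0.05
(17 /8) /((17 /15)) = 15 /8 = 1.88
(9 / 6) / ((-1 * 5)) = -3 / 10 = -0.30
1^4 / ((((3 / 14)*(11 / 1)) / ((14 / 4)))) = 49 / 33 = 1.48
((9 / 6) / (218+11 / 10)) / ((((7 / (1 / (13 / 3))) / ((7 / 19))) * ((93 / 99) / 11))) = 16335 / 16776487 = 0.00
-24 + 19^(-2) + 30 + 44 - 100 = -18049 /361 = -50.00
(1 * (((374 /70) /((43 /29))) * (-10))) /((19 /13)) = -140998 /5719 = -24.65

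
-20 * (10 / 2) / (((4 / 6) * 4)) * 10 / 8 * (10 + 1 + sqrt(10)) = -4125 / 8- 375 * sqrt(10) / 8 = -663.86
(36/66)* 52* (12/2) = 1872/11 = 170.18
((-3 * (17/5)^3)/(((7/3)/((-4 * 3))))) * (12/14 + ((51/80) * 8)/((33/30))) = 224445492/67375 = 3331.29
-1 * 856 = -856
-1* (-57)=57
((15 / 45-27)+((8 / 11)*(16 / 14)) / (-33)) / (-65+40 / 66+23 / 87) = 491724 / 1181411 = 0.42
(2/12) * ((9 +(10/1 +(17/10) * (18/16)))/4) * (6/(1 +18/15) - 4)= -11711/10560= -1.11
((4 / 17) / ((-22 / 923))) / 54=-923 / 5049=-0.18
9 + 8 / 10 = 49 / 5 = 9.80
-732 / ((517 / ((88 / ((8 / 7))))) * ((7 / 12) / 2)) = -17568 / 47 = -373.79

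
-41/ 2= -20.50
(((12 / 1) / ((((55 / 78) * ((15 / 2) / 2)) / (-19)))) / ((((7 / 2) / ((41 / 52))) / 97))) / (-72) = 151126 / 5775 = 26.17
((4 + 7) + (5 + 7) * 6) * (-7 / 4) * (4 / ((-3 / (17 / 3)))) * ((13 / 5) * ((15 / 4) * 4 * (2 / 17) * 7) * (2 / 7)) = 30212 / 3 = 10070.67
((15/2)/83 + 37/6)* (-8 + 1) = -10906/249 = -43.80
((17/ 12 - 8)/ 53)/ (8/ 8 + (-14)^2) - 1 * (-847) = 106122245/ 125292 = 847.00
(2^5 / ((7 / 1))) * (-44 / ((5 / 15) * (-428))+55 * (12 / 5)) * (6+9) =6795360 / 749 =9072.58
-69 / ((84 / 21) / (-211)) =14559 / 4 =3639.75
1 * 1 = 1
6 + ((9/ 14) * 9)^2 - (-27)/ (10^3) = 39.50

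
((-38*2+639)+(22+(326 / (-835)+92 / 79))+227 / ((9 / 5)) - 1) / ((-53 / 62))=-26166598358 / 31465305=-831.60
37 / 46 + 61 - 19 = 1969 / 46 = 42.80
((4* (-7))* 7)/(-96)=49/24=2.04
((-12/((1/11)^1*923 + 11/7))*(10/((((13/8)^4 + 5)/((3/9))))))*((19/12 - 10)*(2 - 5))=-159272960/161393931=-0.99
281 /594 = 0.47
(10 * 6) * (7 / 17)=420 / 17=24.71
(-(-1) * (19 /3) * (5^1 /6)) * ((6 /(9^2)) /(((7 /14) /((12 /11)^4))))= 1.11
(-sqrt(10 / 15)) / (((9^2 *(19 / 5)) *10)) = -sqrt(6) / 9234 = -0.00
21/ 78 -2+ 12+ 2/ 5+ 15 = 3337/ 130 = 25.67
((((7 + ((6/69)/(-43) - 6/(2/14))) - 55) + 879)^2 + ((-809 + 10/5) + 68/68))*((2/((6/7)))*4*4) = 68108250138320/2934363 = 23210574.20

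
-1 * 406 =-406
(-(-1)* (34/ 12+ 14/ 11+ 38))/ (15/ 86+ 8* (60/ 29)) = 3465413/ 1376595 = 2.52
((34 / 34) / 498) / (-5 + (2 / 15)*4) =-5 / 11122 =-0.00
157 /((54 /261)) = 4553 /6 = 758.83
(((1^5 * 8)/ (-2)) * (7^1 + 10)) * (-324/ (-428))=-5508/ 107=-51.48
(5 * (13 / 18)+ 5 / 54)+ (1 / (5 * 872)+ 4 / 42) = 3130669 / 824040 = 3.80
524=524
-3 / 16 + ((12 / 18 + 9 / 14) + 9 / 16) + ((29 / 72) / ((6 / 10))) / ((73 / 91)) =34787 / 13797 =2.52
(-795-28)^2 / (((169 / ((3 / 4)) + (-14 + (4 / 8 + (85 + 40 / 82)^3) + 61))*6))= 46682192009 / 258466899427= 0.18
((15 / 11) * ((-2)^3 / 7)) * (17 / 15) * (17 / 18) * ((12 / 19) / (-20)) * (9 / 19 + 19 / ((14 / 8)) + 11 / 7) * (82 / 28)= 1232296 / 619115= 1.99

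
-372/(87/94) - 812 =-35204/29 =-1213.93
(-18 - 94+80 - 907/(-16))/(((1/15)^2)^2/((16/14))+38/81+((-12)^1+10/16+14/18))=-19996875/8203736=-2.44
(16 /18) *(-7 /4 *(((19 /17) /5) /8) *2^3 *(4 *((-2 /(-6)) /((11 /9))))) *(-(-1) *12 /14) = -304 /935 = -0.33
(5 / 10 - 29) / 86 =-57 / 172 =-0.33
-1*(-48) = 48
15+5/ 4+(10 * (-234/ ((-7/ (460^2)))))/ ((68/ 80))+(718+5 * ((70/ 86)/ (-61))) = 103901933623069/ 1248548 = 83218213.17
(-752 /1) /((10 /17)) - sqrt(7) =-1281.05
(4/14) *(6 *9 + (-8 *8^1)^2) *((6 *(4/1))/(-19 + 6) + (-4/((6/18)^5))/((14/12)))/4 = -157666800/637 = -247514.60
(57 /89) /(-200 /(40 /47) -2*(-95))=-19 /1335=-0.01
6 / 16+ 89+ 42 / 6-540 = -3549 / 8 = -443.62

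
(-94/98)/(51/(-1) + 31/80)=0.02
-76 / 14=-5.43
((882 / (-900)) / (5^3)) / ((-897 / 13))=49 / 431250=0.00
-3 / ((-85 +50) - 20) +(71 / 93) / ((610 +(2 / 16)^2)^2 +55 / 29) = 12332826323611 / 226093311988335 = 0.05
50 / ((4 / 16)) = 200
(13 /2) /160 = 13 /320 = 0.04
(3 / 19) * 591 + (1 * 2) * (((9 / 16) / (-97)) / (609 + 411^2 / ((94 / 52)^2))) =52986601640319 / 567820323496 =93.32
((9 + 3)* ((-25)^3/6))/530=-3125/53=-58.96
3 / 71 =0.04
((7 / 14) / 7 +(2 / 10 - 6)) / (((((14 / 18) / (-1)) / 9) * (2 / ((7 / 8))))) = 32481 / 1120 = 29.00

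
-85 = -85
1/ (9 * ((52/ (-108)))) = -3/ 13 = -0.23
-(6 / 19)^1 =-6 / 19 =-0.32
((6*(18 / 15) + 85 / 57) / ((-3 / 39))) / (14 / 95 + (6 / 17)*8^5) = -547417 / 56033994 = -0.01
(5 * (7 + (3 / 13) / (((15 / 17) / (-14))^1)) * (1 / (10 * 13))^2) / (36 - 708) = -31 / 21091200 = -0.00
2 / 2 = 1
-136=-136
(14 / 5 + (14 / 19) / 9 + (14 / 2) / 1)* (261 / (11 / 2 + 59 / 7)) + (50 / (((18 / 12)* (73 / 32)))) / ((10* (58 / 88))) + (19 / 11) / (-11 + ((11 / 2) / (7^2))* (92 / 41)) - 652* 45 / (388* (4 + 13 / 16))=27815730584141519 / 162177242502275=171.51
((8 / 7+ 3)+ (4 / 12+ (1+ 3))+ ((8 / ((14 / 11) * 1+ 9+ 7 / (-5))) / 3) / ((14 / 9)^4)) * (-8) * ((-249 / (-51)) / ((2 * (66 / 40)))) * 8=-199032535880 / 246493863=-807.45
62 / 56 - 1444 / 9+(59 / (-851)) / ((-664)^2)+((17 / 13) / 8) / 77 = -76940665416613 / 482885612352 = -159.34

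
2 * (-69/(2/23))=-1587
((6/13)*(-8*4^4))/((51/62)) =-253952/221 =-1149.10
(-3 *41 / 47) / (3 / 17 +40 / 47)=-2.55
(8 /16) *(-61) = -61 /2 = -30.50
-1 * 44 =-44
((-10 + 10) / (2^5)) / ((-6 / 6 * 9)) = 0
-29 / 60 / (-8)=29 / 480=0.06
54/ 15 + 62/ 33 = 904/ 165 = 5.48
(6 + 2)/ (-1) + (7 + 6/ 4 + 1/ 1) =3/ 2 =1.50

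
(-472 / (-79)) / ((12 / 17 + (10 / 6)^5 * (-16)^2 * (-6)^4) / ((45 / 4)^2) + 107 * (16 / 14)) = 42652575 / 241538623391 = 0.00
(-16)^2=256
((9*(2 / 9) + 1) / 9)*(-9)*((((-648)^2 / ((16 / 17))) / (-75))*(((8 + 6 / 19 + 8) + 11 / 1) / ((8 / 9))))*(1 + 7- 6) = 520989327 / 475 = 1096819.64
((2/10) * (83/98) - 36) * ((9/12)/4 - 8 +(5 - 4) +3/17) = 6338077/26656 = 237.77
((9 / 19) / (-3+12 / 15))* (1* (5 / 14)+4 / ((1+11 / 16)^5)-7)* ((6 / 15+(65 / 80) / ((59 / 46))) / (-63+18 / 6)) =-69144462749 / 2935833139008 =-0.02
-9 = -9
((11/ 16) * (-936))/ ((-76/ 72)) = 11583/ 19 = 609.63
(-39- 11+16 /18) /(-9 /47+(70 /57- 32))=394706 /248853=1.59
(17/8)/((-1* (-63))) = 17/504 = 0.03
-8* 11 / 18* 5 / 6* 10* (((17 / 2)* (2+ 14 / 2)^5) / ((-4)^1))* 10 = 51121125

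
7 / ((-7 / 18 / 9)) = -162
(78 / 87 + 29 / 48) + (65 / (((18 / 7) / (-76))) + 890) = -4299653 / 4176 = -1029.61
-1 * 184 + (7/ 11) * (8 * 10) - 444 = -6348/ 11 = -577.09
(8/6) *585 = 780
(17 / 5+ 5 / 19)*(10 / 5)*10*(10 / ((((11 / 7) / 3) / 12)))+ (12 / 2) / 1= 3509094 / 209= 16789.92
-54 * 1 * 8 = -432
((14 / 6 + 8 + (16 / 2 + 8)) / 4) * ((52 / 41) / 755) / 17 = 1027 / 1578705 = 0.00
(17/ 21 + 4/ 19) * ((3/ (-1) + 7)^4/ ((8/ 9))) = 39072/ 133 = 293.77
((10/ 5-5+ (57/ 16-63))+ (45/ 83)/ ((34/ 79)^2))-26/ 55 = -59.98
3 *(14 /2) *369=7749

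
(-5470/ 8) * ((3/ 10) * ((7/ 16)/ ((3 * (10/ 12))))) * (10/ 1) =-11487/ 32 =-358.97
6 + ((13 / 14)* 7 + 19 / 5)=163 / 10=16.30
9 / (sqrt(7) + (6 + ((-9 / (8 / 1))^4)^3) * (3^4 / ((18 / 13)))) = 14363704893859806981390336 / 943881770405878487057492159 - 170005193383307227693056 * sqrt(7) / 6607172392841149409402445113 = 0.02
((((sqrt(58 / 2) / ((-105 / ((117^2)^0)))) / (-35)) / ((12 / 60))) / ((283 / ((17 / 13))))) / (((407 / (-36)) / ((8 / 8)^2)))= -204 * sqrt(29) / 366851485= -0.00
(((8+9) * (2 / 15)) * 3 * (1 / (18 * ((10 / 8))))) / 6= 34 / 675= 0.05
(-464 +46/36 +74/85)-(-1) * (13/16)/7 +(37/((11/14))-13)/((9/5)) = -417326533/942480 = -442.80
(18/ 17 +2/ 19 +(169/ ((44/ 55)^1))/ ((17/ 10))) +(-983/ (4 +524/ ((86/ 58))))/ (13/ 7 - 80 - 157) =60289061561/ 480618832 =125.44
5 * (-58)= -290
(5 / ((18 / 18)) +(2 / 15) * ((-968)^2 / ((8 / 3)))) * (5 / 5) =234281 / 5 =46856.20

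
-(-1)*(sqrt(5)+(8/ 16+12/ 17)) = 41/ 34+sqrt(5) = 3.44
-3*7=-21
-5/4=-1.25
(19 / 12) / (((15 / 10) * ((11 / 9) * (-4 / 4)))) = -19 / 22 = -0.86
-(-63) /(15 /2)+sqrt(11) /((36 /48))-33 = -123 /5+4 * sqrt(11) /3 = -20.18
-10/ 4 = -5/ 2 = -2.50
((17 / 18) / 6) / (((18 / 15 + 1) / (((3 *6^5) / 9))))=2040 / 11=185.45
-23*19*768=-335616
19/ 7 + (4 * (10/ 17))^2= 16691/ 2023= 8.25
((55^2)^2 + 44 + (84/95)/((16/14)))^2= 3022824738783344049/36100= 83734757307017.84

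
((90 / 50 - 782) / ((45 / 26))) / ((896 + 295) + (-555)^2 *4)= -101426 / 277490475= -0.00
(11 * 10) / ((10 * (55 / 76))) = 15.20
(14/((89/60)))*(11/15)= 616/89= 6.92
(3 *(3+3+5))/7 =33/7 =4.71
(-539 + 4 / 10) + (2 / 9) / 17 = -412019 / 765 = -538.59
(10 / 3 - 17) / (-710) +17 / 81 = 13177 / 57510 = 0.23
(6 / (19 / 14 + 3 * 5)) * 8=672 / 229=2.93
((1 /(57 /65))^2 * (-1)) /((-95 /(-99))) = -9295 /6859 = -1.36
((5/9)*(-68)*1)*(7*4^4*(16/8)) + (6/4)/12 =-9748471/72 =-135395.43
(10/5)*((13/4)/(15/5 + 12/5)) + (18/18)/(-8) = 233/216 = 1.08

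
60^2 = 3600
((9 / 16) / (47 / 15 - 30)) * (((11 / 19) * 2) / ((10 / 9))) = -2673 / 122512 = -0.02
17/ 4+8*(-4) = -111/ 4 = -27.75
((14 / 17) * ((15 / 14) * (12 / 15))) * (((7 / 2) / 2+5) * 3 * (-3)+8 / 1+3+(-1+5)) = -32.29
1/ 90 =0.01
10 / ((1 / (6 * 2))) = 120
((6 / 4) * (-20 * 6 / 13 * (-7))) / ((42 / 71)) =2130 / 13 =163.85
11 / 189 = 0.06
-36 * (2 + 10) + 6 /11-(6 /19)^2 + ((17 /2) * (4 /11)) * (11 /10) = -8501003 /19855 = -428.15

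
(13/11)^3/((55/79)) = 173563/73205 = 2.37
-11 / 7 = -1.57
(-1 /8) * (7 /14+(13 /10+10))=-59 /40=-1.48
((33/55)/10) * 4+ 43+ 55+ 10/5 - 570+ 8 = -11544/25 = -461.76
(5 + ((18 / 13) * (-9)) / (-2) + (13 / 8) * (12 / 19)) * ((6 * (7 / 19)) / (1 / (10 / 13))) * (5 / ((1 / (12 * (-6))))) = -457758000 / 61009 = -7503.12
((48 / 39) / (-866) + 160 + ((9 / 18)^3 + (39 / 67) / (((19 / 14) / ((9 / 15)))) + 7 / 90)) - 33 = 127.46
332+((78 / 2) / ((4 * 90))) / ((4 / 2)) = 79693 / 240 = 332.05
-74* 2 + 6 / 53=-7838 / 53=-147.89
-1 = -1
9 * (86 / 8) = 387 / 4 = 96.75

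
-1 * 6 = -6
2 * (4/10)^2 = 0.32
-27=-27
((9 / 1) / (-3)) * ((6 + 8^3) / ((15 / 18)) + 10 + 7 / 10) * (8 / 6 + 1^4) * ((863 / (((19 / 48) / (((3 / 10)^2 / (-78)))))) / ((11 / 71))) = 24408038277 / 339625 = 71867.61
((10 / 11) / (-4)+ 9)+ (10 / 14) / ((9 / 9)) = 1461 / 154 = 9.49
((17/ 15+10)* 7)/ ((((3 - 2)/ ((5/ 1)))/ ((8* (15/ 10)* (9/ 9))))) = 4676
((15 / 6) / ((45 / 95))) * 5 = 475 / 18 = 26.39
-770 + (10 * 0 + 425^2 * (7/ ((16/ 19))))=24010805/ 16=1500675.31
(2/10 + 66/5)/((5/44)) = 2948/25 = 117.92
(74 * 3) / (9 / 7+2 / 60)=46620 / 277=168.30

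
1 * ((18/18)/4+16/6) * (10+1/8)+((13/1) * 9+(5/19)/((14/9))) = 624357/4256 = 146.70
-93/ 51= -31/ 17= -1.82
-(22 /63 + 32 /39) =-958 /819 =-1.17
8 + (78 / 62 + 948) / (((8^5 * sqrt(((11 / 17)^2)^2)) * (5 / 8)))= 623068243 / 76820480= 8.11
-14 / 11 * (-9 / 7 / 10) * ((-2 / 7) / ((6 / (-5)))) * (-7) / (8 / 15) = -0.51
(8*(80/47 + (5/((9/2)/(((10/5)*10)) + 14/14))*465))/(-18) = -17499680/20727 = -844.29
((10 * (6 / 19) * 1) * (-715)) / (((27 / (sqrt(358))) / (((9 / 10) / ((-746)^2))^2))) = -1287 * sqrt(358) / 5884491106864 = -0.00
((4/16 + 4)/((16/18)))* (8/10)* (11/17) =99/40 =2.48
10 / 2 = 5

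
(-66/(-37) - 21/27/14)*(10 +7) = 19567/666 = 29.38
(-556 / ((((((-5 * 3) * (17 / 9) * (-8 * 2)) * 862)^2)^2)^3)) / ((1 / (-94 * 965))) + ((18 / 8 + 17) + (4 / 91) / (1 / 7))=42830688983554623245903994779902577632048885015932679006401339911007268977 / 2189966398372507776585061679995018718649500512122418198950707200000000000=19.56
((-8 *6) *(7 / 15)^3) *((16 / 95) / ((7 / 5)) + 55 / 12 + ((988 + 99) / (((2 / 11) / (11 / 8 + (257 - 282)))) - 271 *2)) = 44350851923 / 64125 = 691631.22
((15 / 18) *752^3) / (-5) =-212629504 / 3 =-70876501.33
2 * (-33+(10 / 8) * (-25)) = -128.50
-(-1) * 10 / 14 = 5 / 7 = 0.71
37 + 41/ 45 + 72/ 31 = 56126/ 1395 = 40.23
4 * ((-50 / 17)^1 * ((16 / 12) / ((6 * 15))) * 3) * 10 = -800 / 153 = -5.23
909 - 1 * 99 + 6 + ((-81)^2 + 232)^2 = 46145665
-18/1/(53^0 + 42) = -18/43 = -0.42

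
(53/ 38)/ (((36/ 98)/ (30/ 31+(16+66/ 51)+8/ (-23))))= 140975548/ 2072691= 68.02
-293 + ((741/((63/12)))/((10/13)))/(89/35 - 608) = -6215385/21191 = -293.30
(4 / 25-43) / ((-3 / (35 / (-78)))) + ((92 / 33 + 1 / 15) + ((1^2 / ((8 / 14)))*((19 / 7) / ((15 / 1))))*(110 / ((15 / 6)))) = 44531 / 4290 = 10.38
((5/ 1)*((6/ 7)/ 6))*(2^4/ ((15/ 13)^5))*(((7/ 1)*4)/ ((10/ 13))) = 154457888/ 759375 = 203.40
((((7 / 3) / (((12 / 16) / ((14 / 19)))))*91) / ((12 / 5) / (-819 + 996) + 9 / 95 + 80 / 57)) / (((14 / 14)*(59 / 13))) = 2318680 / 76263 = 30.40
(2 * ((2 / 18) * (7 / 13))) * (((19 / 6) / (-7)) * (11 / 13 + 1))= -152 / 1521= -0.10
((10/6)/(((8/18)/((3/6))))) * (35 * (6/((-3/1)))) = -525/4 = -131.25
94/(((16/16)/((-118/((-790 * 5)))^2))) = 327214/3900625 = 0.08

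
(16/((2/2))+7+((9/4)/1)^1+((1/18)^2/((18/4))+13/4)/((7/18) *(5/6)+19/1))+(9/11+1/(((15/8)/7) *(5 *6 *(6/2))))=1628805659/61983900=26.28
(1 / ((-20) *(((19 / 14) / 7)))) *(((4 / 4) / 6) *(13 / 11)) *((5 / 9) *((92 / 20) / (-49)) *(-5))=-299 / 22572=-0.01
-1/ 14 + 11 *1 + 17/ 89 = 13855/ 1246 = 11.12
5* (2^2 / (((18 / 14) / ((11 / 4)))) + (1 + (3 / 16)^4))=28184125 / 589824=47.78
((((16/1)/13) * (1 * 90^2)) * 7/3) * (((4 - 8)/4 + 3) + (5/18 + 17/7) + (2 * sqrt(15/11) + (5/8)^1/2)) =604800 * sqrt(165)/143 + 1517700/13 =171073.40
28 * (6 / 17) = 168 / 17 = 9.88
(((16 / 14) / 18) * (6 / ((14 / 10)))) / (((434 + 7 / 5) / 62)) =12400 / 320019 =0.04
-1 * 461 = -461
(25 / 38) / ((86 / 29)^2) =21025 / 281048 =0.07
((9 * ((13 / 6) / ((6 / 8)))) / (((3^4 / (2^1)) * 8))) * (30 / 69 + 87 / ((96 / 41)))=359671 / 119232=3.02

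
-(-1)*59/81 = 0.73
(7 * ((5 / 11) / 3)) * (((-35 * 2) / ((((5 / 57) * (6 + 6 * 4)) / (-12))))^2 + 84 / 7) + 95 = 5949429 / 55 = 108171.44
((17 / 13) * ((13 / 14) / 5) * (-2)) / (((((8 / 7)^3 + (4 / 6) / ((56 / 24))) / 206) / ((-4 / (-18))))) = -171598 / 13725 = -12.50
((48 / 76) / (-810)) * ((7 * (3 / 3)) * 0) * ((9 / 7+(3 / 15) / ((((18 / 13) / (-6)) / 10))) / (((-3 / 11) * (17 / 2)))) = 0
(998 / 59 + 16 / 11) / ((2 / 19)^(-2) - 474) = -47688 / 996215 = -0.05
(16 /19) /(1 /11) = 176 /19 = 9.26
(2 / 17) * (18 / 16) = 9 / 68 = 0.13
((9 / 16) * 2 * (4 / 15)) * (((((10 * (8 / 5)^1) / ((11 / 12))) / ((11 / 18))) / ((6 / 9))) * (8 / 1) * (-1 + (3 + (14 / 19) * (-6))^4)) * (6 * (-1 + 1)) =0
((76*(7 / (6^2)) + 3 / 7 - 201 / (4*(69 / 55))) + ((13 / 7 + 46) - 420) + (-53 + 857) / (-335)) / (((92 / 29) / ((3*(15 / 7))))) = -335656063 / 414736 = -809.32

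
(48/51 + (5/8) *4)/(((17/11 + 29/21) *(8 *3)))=693/14144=0.05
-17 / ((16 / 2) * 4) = -0.53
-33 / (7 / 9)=-297 / 7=-42.43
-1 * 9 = -9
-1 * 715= -715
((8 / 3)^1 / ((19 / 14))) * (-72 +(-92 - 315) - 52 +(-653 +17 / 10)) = -2323.12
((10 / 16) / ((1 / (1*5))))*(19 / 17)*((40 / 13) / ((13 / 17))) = 2375 / 169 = 14.05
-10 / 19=-0.53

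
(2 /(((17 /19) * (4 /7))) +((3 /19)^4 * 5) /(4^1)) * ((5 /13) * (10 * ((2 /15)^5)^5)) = 581704179777536 /290902963287113736426830291748046875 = 0.00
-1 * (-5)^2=-25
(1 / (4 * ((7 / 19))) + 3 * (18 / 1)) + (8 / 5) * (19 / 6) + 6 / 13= 328729 / 5460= 60.21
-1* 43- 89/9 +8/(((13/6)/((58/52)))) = -74180/1521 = -48.77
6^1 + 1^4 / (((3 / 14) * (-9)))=148 / 27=5.48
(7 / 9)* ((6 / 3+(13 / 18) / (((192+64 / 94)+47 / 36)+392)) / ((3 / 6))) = 9259600 / 2974467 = 3.11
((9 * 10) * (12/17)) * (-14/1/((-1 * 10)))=1512/17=88.94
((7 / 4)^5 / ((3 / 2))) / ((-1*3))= -16807 / 4608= -3.65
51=51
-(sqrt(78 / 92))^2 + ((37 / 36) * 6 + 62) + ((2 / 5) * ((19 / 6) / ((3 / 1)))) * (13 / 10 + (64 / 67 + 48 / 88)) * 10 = 60370592 / 762795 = 79.14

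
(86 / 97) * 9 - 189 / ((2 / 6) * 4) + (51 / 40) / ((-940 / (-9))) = -133.76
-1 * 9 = -9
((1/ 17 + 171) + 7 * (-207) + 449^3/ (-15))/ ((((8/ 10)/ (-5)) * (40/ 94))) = 18084969119/ 204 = 88651809.41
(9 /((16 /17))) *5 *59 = 45135 /16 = 2820.94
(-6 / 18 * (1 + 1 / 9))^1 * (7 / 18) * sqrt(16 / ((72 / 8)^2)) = -140 / 2187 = -0.06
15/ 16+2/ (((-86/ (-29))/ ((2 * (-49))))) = -44827/ 688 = -65.16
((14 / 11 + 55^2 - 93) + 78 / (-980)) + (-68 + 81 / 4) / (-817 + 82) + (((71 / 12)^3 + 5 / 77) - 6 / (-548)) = 2003623517881 / 638003520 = 3140.46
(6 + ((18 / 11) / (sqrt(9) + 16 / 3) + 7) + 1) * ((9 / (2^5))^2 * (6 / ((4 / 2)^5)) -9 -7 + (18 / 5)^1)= -61890173 / 352000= -175.82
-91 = -91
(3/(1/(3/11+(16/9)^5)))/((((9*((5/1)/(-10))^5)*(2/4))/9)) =-749534912/216513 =-3461.85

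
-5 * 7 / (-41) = 35 / 41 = 0.85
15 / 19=0.79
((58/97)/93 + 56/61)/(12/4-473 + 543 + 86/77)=39170978/3140453667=0.01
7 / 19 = 0.37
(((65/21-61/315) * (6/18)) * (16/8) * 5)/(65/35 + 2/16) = 4.88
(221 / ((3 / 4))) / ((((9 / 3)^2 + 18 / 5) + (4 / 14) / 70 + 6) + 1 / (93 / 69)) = 6713980 / 440799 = 15.23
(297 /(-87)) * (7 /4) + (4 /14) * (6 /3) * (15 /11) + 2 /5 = -214141 /44660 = -4.79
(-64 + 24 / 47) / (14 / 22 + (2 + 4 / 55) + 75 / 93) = -18.06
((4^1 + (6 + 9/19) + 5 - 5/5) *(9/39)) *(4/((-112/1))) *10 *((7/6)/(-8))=1375/7904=0.17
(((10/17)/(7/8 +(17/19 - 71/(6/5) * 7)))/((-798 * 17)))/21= 40/7989055599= 0.00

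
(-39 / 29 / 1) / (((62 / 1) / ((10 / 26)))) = -15 / 1798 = -0.01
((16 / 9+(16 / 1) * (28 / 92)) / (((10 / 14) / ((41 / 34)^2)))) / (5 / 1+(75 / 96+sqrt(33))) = 4792652032 / 25903359 -4144996352 * sqrt(33) / 129516795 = 1.17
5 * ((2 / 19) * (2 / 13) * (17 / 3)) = 0.46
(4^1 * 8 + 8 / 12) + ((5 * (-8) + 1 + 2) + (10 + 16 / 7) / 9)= -187 / 63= -2.97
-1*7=-7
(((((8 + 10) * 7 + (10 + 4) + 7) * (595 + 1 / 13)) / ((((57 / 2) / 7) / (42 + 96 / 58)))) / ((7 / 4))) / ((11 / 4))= 15356640768 / 78793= 194898.54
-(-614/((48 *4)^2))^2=-94249/339738624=-0.00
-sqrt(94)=-9.70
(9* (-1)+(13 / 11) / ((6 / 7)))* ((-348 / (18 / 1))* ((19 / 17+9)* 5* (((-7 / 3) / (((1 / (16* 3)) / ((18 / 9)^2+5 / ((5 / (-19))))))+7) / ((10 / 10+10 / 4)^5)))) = 96745651840 / 4040883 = 23941.71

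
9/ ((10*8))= 9/ 80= 0.11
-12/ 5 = -2.40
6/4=3/2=1.50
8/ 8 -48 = -47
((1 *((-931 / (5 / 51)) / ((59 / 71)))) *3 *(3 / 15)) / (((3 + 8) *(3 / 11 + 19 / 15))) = -30340359 / 74930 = -404.92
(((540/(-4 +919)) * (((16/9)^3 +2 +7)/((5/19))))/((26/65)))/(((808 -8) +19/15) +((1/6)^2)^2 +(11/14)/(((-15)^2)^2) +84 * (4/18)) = 28347620000/283590614243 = 0.10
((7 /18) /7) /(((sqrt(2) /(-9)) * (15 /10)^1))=-sqrt(2) /6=-0.24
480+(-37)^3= -50173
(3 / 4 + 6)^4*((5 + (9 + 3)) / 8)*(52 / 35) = 117448461 / 17920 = 6554.04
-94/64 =-47/32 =-1.47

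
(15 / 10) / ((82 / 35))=0.64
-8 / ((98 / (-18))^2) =-648 / 2401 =-0.27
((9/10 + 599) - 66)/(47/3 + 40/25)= 16017/518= 30.92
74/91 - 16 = -1382/91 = -15.19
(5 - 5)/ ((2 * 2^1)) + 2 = 2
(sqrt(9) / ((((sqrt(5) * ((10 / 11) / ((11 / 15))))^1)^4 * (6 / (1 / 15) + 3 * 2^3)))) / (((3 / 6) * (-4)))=-214358881 / 961875000000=-0.00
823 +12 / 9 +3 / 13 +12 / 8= 64433 / 78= 826.06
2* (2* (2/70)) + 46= 46.11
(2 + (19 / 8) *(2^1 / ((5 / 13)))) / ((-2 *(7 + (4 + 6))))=-287 / 680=-0.42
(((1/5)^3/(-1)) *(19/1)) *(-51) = 969/125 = 7.75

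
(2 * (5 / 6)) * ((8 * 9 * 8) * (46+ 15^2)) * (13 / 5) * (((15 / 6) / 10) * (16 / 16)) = 169104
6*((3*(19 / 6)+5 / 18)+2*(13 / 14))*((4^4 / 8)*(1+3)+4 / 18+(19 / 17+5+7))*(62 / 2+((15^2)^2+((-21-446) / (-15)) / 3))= 14456143574150 / 28917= 499918510.71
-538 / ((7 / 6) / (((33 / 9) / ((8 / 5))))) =-14795 / 14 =-1056.79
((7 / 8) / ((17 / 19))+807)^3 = 1326829862729125 / 2515456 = 527470908.94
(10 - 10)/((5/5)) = 0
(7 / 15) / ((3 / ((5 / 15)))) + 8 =1087 / 135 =8.05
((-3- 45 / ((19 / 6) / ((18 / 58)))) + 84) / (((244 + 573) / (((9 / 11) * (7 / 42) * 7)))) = 886221 / 9903674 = 0.09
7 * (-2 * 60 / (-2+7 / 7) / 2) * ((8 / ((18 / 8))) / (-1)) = -4480 / 3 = -1493.33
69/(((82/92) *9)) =1058/123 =8.60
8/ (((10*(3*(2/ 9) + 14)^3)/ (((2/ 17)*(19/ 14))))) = 513/ 12671120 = 0.00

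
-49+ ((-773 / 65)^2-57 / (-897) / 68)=92.43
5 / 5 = 1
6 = 6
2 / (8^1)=1 / 4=0.25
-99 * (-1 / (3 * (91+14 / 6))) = 99 / 280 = 0.35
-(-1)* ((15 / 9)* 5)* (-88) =-2200 / 3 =-733.33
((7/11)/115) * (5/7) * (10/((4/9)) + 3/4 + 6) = 117/1012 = 0.12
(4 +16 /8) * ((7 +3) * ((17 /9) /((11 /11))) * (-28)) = -9520 /3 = -3173.33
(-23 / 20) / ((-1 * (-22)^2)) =23 / 9680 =0.00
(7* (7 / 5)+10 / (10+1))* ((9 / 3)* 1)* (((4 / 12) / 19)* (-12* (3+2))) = -372 / 11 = -33.82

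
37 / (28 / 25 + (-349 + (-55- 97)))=-925 / 12497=-0.07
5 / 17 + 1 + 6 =124 / 17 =7.29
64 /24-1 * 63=-181 /3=-60.33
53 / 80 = 0.66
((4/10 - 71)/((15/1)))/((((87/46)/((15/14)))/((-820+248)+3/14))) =12998519/8526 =1524.57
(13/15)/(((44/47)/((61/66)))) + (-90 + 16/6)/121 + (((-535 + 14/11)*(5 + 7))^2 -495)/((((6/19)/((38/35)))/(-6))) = -258018654436639/304920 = -846184751.53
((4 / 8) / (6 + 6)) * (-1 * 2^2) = -1 / 6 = -0.17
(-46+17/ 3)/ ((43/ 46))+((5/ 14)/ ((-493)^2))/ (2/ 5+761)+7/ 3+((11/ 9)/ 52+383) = 342.21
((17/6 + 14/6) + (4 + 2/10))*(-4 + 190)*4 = 34844/5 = 6968.80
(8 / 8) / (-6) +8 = 47 / 6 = 7.83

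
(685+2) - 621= 66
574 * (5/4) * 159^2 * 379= 13749451065/2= 6874725532.50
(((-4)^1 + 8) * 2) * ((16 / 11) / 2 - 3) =-200 / 11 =-18.18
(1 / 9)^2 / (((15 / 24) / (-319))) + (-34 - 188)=-92462 / 405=-228.30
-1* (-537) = 537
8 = 8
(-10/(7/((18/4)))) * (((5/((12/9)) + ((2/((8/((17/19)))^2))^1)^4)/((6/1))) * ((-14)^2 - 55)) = -566.52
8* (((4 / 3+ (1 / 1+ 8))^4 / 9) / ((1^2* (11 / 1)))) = 921.33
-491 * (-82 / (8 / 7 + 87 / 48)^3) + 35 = 57834475321 / 36264691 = 1594.79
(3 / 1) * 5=15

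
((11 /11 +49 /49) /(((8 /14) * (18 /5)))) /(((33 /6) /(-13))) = -455 /198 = -2.30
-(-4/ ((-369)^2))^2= -16/ 18539817921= -0.00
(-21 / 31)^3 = -9261 / 29791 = -0.31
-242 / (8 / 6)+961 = 1559 / 2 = 779.50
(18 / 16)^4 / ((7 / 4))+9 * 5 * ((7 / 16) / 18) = 14401 / 7168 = 2.01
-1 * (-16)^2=-256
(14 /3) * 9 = 42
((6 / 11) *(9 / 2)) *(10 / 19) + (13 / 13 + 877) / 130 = 109301 / 13585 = 8.05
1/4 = 0.25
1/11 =0.09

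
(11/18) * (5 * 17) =935/18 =51.94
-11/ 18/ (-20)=11/ 360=0.03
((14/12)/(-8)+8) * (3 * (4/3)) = 377/12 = 31.42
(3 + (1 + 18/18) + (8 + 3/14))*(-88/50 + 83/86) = -63233/6020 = -10.50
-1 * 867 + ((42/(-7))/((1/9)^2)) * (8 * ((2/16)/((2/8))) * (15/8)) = -4512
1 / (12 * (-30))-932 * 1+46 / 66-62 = -3933491 / 3960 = -993.31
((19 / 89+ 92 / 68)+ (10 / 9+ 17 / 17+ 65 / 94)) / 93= 5592343 / 119039814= 0.05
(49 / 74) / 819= 7 / 8658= 0.00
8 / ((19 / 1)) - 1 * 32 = -600 / 19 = -31.58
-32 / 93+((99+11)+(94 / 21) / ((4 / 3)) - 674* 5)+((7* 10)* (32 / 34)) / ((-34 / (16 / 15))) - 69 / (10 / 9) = -1041397604 / 313565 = -3321.15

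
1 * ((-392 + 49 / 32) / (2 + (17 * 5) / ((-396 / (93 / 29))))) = -11957715 / 40168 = -297.69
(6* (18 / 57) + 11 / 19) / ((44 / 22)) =47 / 38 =1.24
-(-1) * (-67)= -67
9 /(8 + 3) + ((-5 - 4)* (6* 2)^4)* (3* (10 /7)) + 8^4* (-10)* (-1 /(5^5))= -38490529841 /48125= -799803.22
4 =4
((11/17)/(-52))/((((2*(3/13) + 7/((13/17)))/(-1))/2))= 11/4250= 0.00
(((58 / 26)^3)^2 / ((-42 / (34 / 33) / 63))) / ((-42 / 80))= 404479858280 / 1114992879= 362.76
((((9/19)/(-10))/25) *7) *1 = -63/4750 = -0.01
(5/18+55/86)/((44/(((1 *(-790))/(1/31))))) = -4346975/8514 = -510.57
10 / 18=5 / 9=0.56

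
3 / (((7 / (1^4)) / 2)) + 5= 41 / 7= 5.86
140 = 140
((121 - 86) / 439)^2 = 1225 / 192721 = 0.01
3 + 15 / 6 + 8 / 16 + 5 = 11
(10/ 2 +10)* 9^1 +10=145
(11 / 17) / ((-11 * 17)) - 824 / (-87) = 238049 / 25143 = 9.47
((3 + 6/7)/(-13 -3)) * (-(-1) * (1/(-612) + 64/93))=-39075/236096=-0.17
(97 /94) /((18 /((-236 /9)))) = -5723 /3807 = -1.50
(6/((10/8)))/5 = 24/25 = 0.96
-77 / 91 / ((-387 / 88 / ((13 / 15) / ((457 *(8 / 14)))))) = 1694 / 2652885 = 0.00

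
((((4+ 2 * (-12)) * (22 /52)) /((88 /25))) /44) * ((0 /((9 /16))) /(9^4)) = 0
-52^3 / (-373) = 140608 / 373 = 376.97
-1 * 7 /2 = -7 /2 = -3.50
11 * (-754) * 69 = -572286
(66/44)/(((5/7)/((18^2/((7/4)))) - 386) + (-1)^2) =-1944/498955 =-0.00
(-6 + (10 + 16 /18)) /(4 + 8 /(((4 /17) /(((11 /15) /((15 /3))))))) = 550 /1011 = 0.54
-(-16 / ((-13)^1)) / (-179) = 16 / 2327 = 0.01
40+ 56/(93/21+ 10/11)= 20752/411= 50.49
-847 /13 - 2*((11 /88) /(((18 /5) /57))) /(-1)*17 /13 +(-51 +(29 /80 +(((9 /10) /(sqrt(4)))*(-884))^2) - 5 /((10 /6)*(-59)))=158134.28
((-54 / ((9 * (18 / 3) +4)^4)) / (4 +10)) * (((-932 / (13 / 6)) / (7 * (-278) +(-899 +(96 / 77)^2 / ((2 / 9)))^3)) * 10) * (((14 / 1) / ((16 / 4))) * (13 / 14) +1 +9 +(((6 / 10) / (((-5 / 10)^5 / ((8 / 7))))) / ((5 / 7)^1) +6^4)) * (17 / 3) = -407123189782109088057 / 27202766985271769154484606580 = -0.00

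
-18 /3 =-6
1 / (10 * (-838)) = -1 / 8380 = -0.00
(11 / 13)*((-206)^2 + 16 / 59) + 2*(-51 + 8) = 27475178 / 767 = 35821.61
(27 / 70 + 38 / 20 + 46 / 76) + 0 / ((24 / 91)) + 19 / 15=16589 / 3990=4.16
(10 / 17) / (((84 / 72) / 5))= 300 / 119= 2.52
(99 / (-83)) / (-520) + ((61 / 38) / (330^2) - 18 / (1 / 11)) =-110510377067 / 558139725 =-198.00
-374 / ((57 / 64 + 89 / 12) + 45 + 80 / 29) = -2082432 / 312175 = -6.67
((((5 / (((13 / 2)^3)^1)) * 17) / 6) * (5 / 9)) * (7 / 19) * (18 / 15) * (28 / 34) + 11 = 4136477 / 375687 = 11.01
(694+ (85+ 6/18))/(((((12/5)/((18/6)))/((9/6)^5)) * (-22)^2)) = 473445/30976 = 15.28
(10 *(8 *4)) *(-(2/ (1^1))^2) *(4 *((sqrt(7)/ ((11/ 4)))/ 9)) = -20480 *sqrt(7)/ 99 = -547.32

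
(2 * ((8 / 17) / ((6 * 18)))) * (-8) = -32 / 459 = -0.07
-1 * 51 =-51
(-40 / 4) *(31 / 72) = -155 / 36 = -4.31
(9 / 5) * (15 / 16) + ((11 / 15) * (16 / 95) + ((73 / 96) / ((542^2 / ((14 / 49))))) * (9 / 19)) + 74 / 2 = 1819643854493 / 46884734400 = 38.81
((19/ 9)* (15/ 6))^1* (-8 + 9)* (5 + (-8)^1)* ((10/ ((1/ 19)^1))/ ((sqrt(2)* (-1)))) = 9025* sqrt(2)/ 6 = 2127.21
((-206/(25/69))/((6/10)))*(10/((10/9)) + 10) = -90022/5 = -18004.40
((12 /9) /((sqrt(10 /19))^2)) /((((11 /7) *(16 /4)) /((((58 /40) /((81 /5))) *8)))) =3857 /13365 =0.29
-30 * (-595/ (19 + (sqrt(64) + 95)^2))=8925/ 5314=1.68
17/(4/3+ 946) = 51/2842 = 0.02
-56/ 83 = -0.67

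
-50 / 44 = -25 / 22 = -1.14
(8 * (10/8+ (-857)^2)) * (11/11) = 5875602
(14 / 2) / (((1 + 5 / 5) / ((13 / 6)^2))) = 1183 / 72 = 16.43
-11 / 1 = -11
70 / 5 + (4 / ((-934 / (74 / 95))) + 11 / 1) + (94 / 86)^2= 2148500758 / 82030885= 26.19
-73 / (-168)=73 / 168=0.43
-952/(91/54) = -7344/13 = -564.92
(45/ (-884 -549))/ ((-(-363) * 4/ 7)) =-105/ 693572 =-0.00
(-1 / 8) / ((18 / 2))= -1 / 72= -0.01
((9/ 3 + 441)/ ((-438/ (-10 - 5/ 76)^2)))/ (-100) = 1.03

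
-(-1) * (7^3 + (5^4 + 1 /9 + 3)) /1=8740 /9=971.11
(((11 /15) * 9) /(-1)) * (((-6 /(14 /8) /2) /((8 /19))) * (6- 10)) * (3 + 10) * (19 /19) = -48906 /35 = -1397.31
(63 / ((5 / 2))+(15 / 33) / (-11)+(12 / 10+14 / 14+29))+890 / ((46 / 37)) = 10745556 / 13915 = 772.23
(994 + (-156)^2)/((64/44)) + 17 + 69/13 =1813415/104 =17436.68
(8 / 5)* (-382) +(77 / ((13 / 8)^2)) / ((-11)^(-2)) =2464976 / 845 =2917.13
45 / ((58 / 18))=13.97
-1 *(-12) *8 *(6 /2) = 288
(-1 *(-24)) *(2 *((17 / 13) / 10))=408 / 65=6.28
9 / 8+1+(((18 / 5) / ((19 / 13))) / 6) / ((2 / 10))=635 / 152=4.18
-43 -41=-84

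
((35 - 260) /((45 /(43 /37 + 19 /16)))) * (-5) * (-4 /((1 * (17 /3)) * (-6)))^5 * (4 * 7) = 1947400 /52534709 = 0.04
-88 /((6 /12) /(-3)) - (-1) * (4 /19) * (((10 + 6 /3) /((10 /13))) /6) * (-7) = 49796 /95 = 524.17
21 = 21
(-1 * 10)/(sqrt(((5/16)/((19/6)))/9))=-95.50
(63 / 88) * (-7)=-441 / 88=-5.01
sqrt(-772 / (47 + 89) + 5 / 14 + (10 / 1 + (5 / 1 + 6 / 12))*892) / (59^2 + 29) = 23*sqrt(369971) / 417690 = 0.03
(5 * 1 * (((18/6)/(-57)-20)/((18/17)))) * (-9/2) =426.12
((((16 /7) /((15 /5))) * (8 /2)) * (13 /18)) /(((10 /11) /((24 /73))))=18304 /22995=0.80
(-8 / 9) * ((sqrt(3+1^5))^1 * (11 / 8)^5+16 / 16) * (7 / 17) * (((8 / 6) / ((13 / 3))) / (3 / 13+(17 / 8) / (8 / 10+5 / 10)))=-138005 / 211072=-0.65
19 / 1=19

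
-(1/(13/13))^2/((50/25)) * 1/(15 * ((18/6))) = -0.01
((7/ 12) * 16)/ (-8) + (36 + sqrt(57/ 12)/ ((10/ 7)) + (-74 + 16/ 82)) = -9587/ 246 + 7 * sqrt(19)/ 20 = -37.45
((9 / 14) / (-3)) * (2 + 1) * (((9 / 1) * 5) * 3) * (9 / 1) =-10935 / 14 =-781.07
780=780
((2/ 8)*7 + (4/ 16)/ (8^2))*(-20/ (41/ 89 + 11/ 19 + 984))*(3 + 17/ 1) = -18981475/ 26651232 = -0.71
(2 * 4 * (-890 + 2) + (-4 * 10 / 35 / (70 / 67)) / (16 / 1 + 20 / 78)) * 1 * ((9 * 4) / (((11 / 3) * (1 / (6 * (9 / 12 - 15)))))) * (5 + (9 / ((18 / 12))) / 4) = 38763020.25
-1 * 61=-61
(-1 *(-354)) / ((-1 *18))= -59 / 3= -19.67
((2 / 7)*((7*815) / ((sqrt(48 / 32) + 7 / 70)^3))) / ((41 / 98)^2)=-172199720000 / 135625909 + 11975707800000*sqrt(6) / 5560662269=4005.67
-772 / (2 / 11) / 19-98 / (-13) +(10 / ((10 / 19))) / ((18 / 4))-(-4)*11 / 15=-2320586 / 11115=-208.78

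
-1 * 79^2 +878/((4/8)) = -4485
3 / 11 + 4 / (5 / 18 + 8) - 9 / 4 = -9795 / 6556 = -1.49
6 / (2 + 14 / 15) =45 / 22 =2.05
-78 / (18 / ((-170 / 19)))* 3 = 2210 / 19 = 116.32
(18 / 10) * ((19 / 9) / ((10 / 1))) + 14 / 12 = 1.55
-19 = -19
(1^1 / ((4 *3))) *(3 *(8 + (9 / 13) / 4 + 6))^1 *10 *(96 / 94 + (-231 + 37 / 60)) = -476692337 / 58656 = -8126.92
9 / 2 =4.50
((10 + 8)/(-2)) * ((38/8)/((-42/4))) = 57/14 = 4.07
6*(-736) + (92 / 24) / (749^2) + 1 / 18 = -22296143209 / 5049009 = -4415.94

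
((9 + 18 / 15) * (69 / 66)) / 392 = 1173 / 43120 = 0.03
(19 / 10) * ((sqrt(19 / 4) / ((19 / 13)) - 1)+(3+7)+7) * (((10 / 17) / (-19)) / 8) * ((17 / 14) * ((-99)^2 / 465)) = -3267 / 1085 - 42471 * sqrt(19) / 659680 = -3.29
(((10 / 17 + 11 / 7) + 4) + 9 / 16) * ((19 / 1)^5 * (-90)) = -1426121599545 / 952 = -1498026890.28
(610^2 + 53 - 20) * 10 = 3721330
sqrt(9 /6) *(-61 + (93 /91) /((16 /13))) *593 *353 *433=-610819300723 *sqrt(6) /224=-6679444695.60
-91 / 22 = -4.14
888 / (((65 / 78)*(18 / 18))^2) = 31968 / 25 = 1278.72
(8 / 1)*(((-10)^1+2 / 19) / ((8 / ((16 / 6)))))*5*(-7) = 52640 / 57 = 923.51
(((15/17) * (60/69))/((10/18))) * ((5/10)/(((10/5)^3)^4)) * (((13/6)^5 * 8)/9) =1856465/259448832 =0.01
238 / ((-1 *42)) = -17 / 3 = -5.67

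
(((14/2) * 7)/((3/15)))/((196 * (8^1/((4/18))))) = 5/144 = 0.03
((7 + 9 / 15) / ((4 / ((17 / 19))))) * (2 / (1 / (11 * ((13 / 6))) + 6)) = 2431 / 4320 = 0.56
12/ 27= 4/ 9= 0.44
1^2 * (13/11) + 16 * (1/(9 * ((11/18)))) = 45/11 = 4.09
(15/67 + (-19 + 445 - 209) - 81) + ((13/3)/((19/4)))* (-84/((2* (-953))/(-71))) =161799493/1213169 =133.37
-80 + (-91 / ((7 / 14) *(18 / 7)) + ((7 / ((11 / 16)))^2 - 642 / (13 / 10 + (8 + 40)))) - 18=-41946559 / 536877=-78.13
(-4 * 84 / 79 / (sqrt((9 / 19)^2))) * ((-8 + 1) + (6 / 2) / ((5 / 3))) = 55328 / 1185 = 46.69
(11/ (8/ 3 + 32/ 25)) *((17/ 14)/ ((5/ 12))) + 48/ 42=9599/ 1036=9.27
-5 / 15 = -1 / 3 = -0.33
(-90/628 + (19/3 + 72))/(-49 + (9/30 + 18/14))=-2577925/1563249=-1.65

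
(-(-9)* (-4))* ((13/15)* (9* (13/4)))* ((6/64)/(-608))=0.14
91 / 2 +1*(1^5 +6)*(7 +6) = 136.50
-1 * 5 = -5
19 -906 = -887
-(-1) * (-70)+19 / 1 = -51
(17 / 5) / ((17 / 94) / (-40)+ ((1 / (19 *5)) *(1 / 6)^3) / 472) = -1547733312 / 2058109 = -752.02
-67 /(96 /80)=-335 /6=-55.83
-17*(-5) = 85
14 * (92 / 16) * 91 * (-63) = -923013 / 2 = -461506.50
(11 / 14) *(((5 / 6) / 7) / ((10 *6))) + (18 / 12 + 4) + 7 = 12.50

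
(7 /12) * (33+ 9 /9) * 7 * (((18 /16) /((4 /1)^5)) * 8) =2499 /2048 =1.22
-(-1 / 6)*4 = 2 / 3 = 0.67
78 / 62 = 39 / 31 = 1.26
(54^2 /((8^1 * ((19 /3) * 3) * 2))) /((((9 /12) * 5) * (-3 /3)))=-243 /95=-2.56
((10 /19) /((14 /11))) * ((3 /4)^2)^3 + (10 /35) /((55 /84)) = 15279657 /29962240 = 0.51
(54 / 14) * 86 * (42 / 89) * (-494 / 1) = -6882408 / 89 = -77330.43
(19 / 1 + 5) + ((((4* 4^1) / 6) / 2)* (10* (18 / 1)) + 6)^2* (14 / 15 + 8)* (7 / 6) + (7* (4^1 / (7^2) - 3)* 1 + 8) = 22075297 / 35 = 630722.77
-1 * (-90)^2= -8100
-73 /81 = -0.90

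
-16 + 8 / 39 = -616 / 39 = -15.79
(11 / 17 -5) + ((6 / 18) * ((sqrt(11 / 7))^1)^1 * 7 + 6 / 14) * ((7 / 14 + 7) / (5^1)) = 0.68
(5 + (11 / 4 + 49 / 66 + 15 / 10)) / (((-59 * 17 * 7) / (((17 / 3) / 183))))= -1319 / 29929284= -0.00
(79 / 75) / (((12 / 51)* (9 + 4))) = 1343 / 3900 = 0.34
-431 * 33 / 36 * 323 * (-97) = 148540271 / 12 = 12378355.92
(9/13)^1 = 9/13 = 0.69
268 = 268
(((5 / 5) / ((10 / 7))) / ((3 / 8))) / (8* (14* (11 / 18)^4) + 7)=4374 / 53005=0.08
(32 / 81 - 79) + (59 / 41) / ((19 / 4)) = -4940777 / 63099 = -78.30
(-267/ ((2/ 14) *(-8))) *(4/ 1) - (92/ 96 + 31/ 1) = 21661/ 24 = 902.54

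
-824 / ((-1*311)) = 824 / 311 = 2.65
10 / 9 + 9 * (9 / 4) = 769 / 36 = 21.36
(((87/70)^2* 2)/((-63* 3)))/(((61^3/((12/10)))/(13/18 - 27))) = 397793/175172586750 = 0.00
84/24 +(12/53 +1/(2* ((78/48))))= 5559/1378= 4.03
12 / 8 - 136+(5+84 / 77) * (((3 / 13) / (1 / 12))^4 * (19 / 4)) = 984563585 / 628342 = 1566.92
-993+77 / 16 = -15811 / 16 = -988.19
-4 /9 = -0.44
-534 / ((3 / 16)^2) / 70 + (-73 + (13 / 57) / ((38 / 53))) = -289.67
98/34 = 49/17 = 2.88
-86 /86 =-1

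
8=8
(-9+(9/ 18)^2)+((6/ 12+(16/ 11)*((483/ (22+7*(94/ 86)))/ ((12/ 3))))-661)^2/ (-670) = -37970476330931/ 58573075000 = -648.26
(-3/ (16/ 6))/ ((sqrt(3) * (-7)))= 3 * sqrt(3)/ 56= 0.09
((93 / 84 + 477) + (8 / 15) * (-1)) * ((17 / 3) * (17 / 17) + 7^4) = 72409741 / 63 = 1149360.97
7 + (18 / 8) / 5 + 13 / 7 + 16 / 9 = 13967 / 1260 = 11.08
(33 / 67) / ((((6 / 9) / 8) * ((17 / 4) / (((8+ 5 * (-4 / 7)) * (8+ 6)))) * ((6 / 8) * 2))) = 76032 / 1139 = 66.75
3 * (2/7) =0.86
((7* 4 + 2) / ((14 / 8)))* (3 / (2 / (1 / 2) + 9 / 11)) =3960 / 371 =10.67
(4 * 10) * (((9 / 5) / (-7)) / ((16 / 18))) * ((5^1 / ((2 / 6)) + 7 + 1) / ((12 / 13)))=-8073 / 28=-288.32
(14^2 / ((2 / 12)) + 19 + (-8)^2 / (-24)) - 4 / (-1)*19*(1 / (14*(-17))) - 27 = 415910 / 357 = 1165.01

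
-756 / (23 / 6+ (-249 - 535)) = 4536 / 4681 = 0.97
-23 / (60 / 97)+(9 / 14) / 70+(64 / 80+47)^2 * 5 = 8369464 / 735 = 11387.03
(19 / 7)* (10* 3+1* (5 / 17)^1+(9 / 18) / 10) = 82.36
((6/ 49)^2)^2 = 1296/ 5764801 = 0.00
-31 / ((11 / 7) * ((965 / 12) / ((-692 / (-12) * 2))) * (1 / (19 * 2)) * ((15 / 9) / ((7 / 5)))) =-239661744 / 265375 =-903.11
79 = 79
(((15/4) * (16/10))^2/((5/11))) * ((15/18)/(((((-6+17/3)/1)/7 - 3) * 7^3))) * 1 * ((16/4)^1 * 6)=-297/196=-1.52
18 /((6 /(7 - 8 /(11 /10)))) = -9 /11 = -0.82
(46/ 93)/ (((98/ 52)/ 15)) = 5980/ 1519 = 3.94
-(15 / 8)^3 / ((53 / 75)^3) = -1423828125 / 76225024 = -18.68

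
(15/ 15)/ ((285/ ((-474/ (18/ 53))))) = -4187/ 855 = -4.90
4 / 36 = 1 / 9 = 0.11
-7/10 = -0.70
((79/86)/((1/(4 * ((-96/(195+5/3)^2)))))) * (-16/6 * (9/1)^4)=159.56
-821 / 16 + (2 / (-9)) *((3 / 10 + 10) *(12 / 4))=-13963 / 240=-58.18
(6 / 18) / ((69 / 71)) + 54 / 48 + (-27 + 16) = -15785 / 1656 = -9.53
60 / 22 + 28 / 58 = 1024 / 319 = 3.21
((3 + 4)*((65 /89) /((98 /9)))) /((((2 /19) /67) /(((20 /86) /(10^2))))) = 148941 /214312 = 0.69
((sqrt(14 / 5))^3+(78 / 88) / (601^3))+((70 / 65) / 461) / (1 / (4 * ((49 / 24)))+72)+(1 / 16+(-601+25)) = -233019487905335368111 / 404591645815355856+14 * sqrt(70) / 25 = -571.25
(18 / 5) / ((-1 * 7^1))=-18 / 35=-0.51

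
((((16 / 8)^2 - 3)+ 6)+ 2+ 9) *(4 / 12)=6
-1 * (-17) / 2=17 / 2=8.50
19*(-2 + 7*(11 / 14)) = 133 / 2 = 66.50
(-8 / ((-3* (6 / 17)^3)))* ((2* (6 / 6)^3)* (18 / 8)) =4913 / 18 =272.94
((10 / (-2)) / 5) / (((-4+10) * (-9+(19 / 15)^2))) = 75 / 3328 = 0.02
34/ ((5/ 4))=136/ 5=27.20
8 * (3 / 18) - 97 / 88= 61 / 264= 0.23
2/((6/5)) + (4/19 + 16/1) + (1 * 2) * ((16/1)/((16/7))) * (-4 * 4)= -11749/57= -206.12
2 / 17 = 0.12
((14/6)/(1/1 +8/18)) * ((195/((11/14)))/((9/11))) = 490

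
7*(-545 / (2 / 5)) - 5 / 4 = -38155 / 4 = -9538.75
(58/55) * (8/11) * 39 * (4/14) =36192/4235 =8.55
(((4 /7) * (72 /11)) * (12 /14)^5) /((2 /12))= 10.38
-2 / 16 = -1 / 8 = -0.12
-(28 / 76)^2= -49 / 361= -0.14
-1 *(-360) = 360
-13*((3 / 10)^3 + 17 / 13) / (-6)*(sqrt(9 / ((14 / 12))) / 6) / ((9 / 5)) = 17351*sqrt(42) / 151200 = 0.74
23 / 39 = 0.59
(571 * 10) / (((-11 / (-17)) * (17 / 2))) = 11420 / 11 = 1038.18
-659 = -659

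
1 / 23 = 0.04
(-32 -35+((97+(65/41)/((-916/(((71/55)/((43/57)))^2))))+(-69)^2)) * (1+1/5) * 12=3623012502744654/52514789525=68990.33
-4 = -4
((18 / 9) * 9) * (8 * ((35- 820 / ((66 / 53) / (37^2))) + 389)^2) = 14146131760750144 / 121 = 116910179840910.28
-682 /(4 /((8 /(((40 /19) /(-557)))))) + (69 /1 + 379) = 3613283 /10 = 361328.30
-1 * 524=-524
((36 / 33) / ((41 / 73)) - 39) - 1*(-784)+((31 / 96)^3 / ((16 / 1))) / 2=9537354269533 / 12768509952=746.94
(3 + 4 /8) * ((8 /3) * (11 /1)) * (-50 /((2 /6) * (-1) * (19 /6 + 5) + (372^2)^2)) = -92400 /344702366159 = -0.00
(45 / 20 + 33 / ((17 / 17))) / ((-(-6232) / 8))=141 / 3116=0.05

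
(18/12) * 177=531/2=265.50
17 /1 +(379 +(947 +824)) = 2167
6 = 6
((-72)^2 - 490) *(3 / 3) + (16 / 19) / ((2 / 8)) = 89250 / 19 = 4697.37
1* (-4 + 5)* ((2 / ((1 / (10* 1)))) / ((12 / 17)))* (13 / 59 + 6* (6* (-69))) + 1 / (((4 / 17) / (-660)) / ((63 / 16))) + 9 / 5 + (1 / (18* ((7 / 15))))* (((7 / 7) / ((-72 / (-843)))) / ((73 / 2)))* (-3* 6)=-589116273757 / 7235760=-81417.33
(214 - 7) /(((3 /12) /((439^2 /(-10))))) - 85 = -79786919 /5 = -15957383.80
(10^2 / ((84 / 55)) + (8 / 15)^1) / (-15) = -6931 / 1575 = -4.40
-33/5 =-6.60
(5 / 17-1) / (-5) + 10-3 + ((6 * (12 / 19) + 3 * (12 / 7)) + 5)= 238236 / 11305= 21.07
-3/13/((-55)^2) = -0.00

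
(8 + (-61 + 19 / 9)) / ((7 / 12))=-1832 / 21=-87.24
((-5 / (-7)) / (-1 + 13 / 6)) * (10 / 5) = 60 / 49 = 1.22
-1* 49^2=-2401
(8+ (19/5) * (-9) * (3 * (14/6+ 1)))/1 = -334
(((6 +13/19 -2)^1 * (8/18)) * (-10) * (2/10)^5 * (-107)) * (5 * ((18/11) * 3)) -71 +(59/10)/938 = -2621910121/49010500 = -53.50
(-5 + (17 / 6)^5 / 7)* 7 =1147697 / 7776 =147.59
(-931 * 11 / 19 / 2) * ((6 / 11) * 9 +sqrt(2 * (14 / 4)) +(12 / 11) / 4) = -2793 / 2- 539 * sqrt(7) / 2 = -2109.53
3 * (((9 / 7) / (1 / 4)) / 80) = 27 / 140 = 0.19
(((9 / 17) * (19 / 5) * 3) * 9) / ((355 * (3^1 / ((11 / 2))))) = 16929 / 60350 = 0.28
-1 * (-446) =446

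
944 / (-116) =-236 / 29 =-8.14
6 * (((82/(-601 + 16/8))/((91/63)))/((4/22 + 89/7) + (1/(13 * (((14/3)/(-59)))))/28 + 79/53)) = -1011957408/25540847855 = -0.04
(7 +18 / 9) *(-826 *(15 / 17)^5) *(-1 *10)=56451937500 / 1419857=39758.89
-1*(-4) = 4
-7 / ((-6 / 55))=385 / 6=64.17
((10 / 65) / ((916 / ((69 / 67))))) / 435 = 23 / 57843110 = 0.00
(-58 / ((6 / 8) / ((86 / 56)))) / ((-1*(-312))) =-0.38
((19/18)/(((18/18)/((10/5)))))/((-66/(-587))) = 18.78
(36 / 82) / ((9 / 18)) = 36 / 41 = 0.88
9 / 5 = 1.80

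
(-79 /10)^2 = 6241 /100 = 62.41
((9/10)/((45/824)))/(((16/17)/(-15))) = -5253/20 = -262.65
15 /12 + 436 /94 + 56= 61.89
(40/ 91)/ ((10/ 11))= 44/ 91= 0.48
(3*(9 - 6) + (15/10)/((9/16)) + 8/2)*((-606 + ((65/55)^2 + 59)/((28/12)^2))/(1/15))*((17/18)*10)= -3355040950/2541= -1320362.44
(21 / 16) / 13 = 21 / 208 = 0.10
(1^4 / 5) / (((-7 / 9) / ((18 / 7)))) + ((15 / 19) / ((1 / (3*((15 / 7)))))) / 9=-453 / 4655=-0.10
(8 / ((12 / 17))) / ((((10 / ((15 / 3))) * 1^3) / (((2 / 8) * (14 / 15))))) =119 / 90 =1.32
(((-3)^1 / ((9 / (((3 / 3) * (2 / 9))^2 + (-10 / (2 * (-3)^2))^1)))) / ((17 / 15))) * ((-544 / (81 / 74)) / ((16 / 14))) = -424760 / 6561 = -64.74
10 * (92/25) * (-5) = -184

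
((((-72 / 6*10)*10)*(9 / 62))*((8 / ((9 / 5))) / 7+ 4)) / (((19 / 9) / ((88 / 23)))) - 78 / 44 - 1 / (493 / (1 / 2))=-753398963351 / 514257667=-1465.02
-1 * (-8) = 8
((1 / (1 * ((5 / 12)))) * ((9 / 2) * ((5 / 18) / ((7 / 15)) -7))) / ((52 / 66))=-87.79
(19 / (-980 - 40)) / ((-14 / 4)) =19 / 3570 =0.01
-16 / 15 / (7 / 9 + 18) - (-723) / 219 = 200141 / 61685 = 3.24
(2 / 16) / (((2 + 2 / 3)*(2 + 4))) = 1 / 128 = 0.01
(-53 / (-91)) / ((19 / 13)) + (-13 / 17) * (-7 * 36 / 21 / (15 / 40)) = 56229 / 2261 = 24.87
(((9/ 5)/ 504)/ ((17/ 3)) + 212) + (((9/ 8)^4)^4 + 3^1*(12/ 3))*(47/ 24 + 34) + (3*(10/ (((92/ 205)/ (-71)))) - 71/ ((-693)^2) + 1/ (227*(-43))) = -79780378181843049346560623112217/ 20636560859222839362595061760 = -3865.97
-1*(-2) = 2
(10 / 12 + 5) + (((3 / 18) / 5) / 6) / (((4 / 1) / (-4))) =1049 / 180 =5.83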